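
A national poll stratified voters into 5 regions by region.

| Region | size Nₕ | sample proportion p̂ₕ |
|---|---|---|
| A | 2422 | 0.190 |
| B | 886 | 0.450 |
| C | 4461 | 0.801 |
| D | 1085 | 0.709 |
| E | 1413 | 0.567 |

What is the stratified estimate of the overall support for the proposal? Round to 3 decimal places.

Wₕ = Nₕ/N with N = 10267: 0.2359, 0.0863, 0.4345, 0.1057, 0.1376.
p̂_st = 0.2359·0.190 + 0.0863·0.450 + 0.4345·0.801 + 0.1057·0.709 + 0.1376·0.567 ≈ 0.58465... → 0.585.

0.585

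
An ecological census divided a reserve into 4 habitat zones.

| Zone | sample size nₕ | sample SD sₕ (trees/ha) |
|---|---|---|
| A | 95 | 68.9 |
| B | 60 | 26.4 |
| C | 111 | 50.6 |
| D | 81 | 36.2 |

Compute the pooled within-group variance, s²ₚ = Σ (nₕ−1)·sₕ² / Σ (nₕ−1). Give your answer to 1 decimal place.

2547.6

Degrees of freedom: 94 + 59 + 110 + 80 = 343.
Σ(nₕ−1)sₕ² = 94·4747.21 + 59·696.96 + 110·2560.36 + 80·1310.44 = 873833.18.
s²ₚ = 873833.18 / 343 = 2547.619... → 2547.6.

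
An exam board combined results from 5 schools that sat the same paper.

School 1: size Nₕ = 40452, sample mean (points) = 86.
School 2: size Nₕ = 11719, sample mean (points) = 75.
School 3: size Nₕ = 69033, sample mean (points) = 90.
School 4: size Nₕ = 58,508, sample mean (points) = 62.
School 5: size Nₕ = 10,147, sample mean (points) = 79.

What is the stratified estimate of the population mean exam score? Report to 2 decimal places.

79.01

x̄_st = (Σ Nₕx̄ₕ) / (Σ Nₕ) = (40452·86 + 11719·75 + 69033·90 + 58508·62 + 10147·79) / 189859
= 14999876 / 189859 = 79.0053... → 79.01.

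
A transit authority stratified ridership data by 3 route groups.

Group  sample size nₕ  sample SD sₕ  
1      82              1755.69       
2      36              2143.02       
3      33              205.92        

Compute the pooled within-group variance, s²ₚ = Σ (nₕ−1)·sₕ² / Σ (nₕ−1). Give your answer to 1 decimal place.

2782255.7

1: (82−1)·1755.69² = 81·3082447.3761 = 249678237.4641
2: (36−1)·2143.02² = 35·4592534.7204 = 160738715.214
3: (33−1)·205.92² = 32·42403.0464 = 1356897.4848
Numerator = 411773850.1629; denominator = Σ(nₕ−1) = 148.
s²ₚ = 411773850.1629/148 = 2782255.744... → 2782255.7.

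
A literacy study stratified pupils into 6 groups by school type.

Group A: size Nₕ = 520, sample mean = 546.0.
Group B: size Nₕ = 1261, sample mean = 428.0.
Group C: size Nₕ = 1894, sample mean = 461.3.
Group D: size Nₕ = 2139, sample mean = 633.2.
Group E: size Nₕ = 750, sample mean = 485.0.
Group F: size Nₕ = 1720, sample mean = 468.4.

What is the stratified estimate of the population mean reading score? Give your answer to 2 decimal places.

509.55

x̄_st = (Σ Nₕx̄ₕ) / (Σ Nₕ) = (520·546.0 + 1261·428.0 + 1894·461.3 + 2139·633.2 + 750·485.0 + 1720·468.4) / 8284
= 4221143 / 8284 = 509.5537... → 509.55.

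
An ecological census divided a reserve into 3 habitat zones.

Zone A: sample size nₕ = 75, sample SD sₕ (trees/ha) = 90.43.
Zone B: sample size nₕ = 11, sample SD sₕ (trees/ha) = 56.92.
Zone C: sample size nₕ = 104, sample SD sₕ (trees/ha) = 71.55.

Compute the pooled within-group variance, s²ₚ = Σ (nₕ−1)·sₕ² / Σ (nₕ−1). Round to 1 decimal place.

6229.1

A: (75−1)·90.43² = 74·8177.5849 = 605141.2826
B: (11−1)·56.92² = 10·3239.8864 = 32398.864
C: (104−1)·71.55² = 103·5119.4025 = 527298.4575
Numerator = 1164838.6041; denominator = Σ(nₕ−1) = 187.
s²ₚ = 1164838.6041/187 = 6229.083... → 6229.1.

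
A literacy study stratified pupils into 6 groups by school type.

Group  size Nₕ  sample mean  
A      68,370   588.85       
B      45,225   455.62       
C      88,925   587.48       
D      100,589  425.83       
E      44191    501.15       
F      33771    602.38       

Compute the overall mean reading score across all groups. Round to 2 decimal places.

520.72

N = 68370 + 45225 + 88925 + 100589 + 44191 + 33771 = 381071.
Overall mean = Σ (Nₕ/N)·x̄ₕ — weight by population share, not a simple average.
Σ Nₕx̄ₕ = 68370·588.85 + 45225·455.62 + 88925·587.48 + 100589·425.83 + 44191·501.15 + 33771·602.38 = 40259674.5 + 20605414.5 + 52241659 + 42833813.87 + 22146319.65 + 20342974.98 = 198429856.5.
Divide by N: 198429856.5 / 381071 = 520.7162... → 520.72.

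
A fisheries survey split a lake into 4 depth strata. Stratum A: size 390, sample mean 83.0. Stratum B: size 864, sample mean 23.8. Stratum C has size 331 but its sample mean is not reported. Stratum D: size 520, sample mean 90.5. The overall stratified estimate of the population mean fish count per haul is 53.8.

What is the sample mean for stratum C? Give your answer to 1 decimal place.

40.0

N = 390 + 864 + 331 + 520 = 2105.
Overall total = μ·N = 53.8·2105 = 113249.
Subtract the known strata: 390·83.0 + 864·23.8 + 520·90.5 = 99993.2.
Remaining total for stratum C: 113249 − 99993.2 = 13255.8.
Divide by its size: 13255.8 / 331 = 40.048... → 40.0.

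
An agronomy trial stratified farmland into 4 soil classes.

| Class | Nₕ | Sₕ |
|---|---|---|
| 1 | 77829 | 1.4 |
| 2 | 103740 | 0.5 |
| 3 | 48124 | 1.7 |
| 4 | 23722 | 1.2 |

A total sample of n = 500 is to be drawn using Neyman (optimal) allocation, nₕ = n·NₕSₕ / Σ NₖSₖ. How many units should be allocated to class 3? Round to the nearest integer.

151

Σ NₕSₕ = 77829·1.4 + 103740·0.5 + 48124·1.7 + 23722·1.2 = 271107.8.
Share for 3: 81810.8/271107.8 = 0.30176.
n_3 = 500 × 0.30176 = 150.882... → 151.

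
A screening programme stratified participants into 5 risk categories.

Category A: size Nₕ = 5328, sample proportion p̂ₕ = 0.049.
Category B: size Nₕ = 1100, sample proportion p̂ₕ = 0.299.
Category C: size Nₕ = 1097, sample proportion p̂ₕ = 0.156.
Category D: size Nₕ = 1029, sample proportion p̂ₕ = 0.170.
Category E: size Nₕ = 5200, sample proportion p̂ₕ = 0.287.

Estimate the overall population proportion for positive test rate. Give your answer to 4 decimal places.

N = 5328 + 1100 + 1097 + 1029 + 5200 = 13754.
Overall proportion = Σ (Nₕ/N)·p̂ₕ.
Σ Nₕp̂ₕ = 261.072 + 328.9 + 171.132 + 174.93 + 1492.4 = 2428.434.
2428.434 / 13754 = 0.176562... → 0.1766.

0.1766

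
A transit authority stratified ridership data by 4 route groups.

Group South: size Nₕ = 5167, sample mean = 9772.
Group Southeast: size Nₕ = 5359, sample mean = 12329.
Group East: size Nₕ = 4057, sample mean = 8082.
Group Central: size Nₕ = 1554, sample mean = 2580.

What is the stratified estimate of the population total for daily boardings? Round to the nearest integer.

Estimate total by summing Nₕ·x̄ₕ over strata.
5167·9772 + 5359·12329 + 4057·8082 + 1554·2580 = 50491924 + 66071111 + 32788674 + 4009320 = 153361029.

153361029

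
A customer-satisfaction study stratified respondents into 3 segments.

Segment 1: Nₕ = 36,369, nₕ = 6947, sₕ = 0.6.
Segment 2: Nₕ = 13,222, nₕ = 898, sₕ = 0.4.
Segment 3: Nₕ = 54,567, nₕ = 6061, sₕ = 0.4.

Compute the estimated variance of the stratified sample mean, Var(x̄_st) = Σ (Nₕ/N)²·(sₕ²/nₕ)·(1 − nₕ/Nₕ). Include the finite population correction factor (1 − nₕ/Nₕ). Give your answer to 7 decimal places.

N = 104158. Term for each stratum: Wₕ²sₕ²/nₕ·(1−nₕ/Nₕ).
Var(x̄_st) = 0.0000051112 + 0.0000026761 + 0.0000064404 = 0.0000142278 → 0.0000142.

0.0000142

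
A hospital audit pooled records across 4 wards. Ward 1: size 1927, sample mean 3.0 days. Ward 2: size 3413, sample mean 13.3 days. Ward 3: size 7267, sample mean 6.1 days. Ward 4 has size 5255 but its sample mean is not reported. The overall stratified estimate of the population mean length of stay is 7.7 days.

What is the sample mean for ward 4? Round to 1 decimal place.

8.0

Σ Nₕx̄ₕ = N·μ, so 5255·x̄_4 = 17862·7.7 − (1927·3.0 + 3413·13.3 + 7267·6.1).
= 137537.4 − 95502.6 = 42034.8.
x̄_4 = 42034.8 / 5255 = 7.999... → 8.0.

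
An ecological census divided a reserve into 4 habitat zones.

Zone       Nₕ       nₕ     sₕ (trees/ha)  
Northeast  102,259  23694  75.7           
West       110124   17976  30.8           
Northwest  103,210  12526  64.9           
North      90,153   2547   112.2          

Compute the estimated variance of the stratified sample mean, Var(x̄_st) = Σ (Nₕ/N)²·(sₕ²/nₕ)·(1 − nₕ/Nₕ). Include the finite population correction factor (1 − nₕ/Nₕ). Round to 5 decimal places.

N = 405746. Term for each stratum: Wₕ²sₕ²/nₕ·(1−nₕ/Nₕ).
Var(x̄_st) = 0.01180254 + 0.00325288 + 0.01911705 + 0.23711679 = 0.27128926 → 0.27129.

0.27129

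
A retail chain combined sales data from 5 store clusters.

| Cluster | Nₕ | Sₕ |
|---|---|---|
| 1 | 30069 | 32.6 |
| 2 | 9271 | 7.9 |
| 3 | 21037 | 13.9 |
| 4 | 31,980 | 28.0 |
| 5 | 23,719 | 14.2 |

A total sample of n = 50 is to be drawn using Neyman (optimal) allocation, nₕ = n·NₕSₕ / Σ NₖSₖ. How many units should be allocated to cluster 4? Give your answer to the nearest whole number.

1: NₕSₕ = 30069·32.6 = 980249.4
2: NₕSₕ = 9271·7.9 = 73240.9
3: NₕSₕ = 21037·13.9 = 292414.3
4: NₕSₕ = 31980·28.0 = 895440
5: NₕSₕ = 23719·14.2 = 336809.8
Σ NₕSₕ = 2578154.4.
n_4 = 50·895440/2578154.4 = 17.366... → 17.

17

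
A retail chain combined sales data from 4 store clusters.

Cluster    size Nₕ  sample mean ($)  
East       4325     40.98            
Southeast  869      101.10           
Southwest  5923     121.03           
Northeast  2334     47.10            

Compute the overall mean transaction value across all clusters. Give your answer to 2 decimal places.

N = 4325 + 869 + 5923 + 2334 = 13451.
Overall mean = Σ (Nₕ/N)·x̄ₕ — weight by population share, not a simple average.
Σ Nₕx̄ₕ = 4325·40.98 + 869·101.10 + 5923·121.03 + 2334·47.10 = 177238.5 + 87855.9 + 716860.69 + 109931.4 = 1091886.49.
Divide by N: 1091886.49 / 13451 = 81.1751... → 81.18.

81.18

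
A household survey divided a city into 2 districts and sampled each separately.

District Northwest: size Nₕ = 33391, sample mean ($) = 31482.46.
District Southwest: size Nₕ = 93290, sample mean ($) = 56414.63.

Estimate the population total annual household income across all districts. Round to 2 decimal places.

Population total = Σ Nₕ·x̄ₕ (each stratum's size times its mean).
33391·31482.46 + 93290·56414.63 = 1051230821.86 + 5262920832.7 = 6314151654.56.

6314151654.56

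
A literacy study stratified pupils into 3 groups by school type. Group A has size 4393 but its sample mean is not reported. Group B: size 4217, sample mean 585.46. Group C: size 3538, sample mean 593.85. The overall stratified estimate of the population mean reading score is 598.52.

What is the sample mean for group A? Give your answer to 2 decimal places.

614.82

N = 4393 + 4217 + 3538 = 12148.
Overall total = μ·N = 598.52·12148 = 7270820.96.
Subtract the known strata: 4217·585.46 + 3538·593.85 = 4569926.12.
Remaining total for group A: 7270820.96 − 4569926.12 = 2700894.84.
Divide by its size: 2700894.84 / 4393 = 614.8179... → 614.82.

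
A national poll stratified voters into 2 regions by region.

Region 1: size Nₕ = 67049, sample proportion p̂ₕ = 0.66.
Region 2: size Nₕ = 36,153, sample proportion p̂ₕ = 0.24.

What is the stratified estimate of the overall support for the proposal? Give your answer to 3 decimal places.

0.513

N = 67049 + 36153 = 103202.
Overall proportion = Σ (Nₕ/N)·p̂ₕ.
Σ Nₕp̂ₕ = 44252.34 + 8676.72 = 52929.06.
52929.06 / 103202 = 0.51287... → 0.513.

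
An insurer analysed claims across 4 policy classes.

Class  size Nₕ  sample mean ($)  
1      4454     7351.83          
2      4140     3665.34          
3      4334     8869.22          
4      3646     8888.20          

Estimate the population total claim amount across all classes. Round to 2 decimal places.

118765135.10

1: 4454·7351.83 = 32745050.82
2: 4140·3665.34 = 15174507.6
3: 4334·8869.22 = 38439199.48
4: 3646·8888.20 = 32406377.2
τ̂ = Σ Nₕx̄ₕ = 118765135.10.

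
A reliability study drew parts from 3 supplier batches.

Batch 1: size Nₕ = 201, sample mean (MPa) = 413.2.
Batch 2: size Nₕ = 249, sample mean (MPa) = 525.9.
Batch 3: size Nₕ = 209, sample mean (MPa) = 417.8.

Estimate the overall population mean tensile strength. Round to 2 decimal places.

N = 659; weights Wₕ = Nₕ/N = (0.3050, 0.3778, 0.3171).
x̄_st = Σ Wₕ·x̄ₕ = 0.3050·413.2 + 0.3778·525.9 + 0.3171·417.8 ≈ 457.2420...
→ 457.24.

457.24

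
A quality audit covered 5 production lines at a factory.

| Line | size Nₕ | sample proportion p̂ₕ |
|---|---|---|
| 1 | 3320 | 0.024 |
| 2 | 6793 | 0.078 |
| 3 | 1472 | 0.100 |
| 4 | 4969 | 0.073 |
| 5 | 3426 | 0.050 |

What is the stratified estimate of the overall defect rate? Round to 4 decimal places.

N = 3320 + 6793 + 1472 + 4969 + 3426 = 19980.
Overall proportion = Σ (Nₕ/N)·p̂ₕ.
Σ Nₕp̂ₕ = 79.68 + 529.854 + 147.2 + 362.737 + 171.3 = 1290.771.
1290.771 / 19980 = 0.064603... → 0.0646.

0.0646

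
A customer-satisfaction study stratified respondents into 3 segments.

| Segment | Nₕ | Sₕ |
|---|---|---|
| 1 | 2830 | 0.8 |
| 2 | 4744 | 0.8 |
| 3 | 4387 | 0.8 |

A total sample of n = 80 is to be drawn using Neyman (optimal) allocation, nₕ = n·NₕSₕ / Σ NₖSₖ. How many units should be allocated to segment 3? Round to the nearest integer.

29

Σ NₕSₕ = 2830·0.8 + 4744·0.8 + 4387·0.8 = 9568.8.
Share for 3: 3509.6/9568.8 = 0.36678.
n_3 = 80 × 0.36678 = 29.342... → 29.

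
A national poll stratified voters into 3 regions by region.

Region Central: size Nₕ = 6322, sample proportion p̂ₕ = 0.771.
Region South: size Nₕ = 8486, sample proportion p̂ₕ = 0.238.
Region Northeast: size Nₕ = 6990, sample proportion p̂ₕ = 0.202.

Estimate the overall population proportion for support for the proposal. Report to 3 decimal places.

0.381

N = 6322 + 8486 + 6990 = 21798.
Overall proportion = Σ (Nₕ/N)·p̂ₕ.
Σ Nₕp̂ₕ = 4874.262 + 2019.668 + 1411.98 = 8305.91.
8305.91 / 21798 = 0.38104... → 0.381.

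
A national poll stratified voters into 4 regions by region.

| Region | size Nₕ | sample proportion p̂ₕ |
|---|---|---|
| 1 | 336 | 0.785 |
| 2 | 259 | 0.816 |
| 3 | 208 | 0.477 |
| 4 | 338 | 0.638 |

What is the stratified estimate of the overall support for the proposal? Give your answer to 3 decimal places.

0.692

Wₕ = Nₕ/N with N = 1141: 0.2945, 0.2270, 0.1823, 0.2962.
p̂_st = 0.2945·0.785 + 0.2270·0.816 + 0.1823·0.477 + 0.2962·0.638 ≈ 0.69234... → 0.692.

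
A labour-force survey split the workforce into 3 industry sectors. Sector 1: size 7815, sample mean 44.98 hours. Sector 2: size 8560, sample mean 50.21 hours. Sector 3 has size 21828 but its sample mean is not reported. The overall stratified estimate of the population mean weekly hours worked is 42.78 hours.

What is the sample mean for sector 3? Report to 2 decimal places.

39.08

Σ Nₕx̄ₕ = N·μ, so 21828·x̄_3 = 38203·42.78 − (7815·44.98 + 8560·50.21).
= 1634324.34 − 781316.3 = 853008.04.
x̄_3 = 853008.04 / 21828 = 39.0786... → 39.08.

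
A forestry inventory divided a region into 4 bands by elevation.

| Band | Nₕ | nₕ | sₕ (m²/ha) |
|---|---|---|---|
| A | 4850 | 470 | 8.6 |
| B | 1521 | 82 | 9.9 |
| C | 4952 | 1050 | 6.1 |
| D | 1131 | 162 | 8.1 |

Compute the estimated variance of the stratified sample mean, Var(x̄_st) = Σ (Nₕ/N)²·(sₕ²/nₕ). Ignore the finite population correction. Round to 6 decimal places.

N = 12454; Wₕ = Nₕ/N.
band A: (4850/12454)²·8.6²/470 = 0.023865185
band B: (1521/12454)²·9.9²/82 = 0.017827779
band C: (4952/12454)²·6.1²/1050 = 0.005602914
band D: (1131/12454)²·8.1²/162 = 0.003340123
Sum = 0.050636001 → 0.050636.

0.050636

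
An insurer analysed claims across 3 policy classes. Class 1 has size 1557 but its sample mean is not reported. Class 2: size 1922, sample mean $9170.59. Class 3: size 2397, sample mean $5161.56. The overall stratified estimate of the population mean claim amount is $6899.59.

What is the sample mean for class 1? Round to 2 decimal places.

6771.91

Σ Nₕx̄ₕ = N·μ, so 1557·x̄_1 = 5876·6899.59 − (1922·9170.59 + 2397·5161.56).
= 40541990.84 − 29998133.3 = 10543857.54.
x̄_1 = 10543857.54 / 1557 = 6771.9059... → 6771.91.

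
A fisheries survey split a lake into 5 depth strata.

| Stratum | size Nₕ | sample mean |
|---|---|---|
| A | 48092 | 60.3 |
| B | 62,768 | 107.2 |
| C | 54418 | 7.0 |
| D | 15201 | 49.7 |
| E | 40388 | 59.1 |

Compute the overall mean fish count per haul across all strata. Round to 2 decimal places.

59.55

x̄_st = (Σ Nₕx̄ₕ) / (Σ Nₕ) = (48092·60.3 + 62768·107.2 + 54418·7.0 + 15201·49.7 + 40388·59.1) / 220867
= 13152023.7 / 220867 = 59.5473... → 59.55.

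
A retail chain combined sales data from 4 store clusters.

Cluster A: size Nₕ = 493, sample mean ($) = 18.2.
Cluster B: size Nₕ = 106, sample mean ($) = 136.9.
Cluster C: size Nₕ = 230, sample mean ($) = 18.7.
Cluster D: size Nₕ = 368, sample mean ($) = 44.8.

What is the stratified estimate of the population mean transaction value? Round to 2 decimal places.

N = 1197; weights Wₕ = Nₕ/N = (0.4119, 0.0886, 0.1921, 0.3074).
x̄_st = Σ Wₕ·x̄ₕ = 0.4119·18.2 + 0.0886·136.9 + 0.1921·18.7 + 0.3074·44.8 ≈ 36.9853...
→ 36.99.

36.99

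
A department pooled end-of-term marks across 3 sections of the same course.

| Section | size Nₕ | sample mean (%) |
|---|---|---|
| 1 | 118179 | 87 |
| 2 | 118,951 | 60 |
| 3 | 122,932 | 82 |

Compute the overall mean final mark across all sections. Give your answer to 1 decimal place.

x̄_st = (Σ Nₕx̄ₕ) / (Σ Nₕ) = (118179·87 + 118951·60 + 122932·82) / 360062
= 27499057 / 360062 = 76.373... → 76.4.

76.4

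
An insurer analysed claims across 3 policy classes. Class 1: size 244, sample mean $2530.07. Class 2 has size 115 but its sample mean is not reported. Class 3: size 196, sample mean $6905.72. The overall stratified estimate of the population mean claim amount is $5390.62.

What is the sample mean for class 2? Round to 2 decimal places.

N = 244 + 115 + 196 = 555.
Overall total = μ·N = 5390.62·555 = 2991794.1.
Subtract the known strata: 244·2530.07 + 196·6905.72 = 1970858.2.
Remaining total for class 2: 2991794.1 − 1970858.2 = 1020935.9.
Divide by its size: 1020935.9 / 115 = 8877.7035... → 8877.70.

8877.70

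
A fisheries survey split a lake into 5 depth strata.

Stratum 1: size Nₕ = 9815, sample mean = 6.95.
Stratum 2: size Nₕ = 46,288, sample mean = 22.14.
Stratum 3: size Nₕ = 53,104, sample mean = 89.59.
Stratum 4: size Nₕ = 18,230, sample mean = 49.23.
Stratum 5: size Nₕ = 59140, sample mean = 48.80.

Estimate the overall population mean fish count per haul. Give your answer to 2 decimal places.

N = 9815 + 46288 + 53104 + 18230 + 59140 = 186577.
The stratified mean weights each stratum mean by its population share Nₕ/N.
Σ Nₕx̄ₕ = 9815·6.95 + 46288·22.14 + 53104·89.59 + 18230·49.23 + 59140·48.80 = 68214.25 + 1024816.32 + 4757587.36 + 897462.9 + 2886032 = 9634112.83.
Divide by N: 9634112.83 / 186577 = 51.6361... → 51.64.

51.64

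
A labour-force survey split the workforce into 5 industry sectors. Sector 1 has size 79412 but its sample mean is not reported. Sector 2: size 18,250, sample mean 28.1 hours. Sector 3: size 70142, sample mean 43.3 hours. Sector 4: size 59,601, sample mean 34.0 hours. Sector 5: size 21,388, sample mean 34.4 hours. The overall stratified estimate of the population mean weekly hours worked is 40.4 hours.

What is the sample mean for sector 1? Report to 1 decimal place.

N = 79412 + 18250 + 70142 + 59601 + 21388 = 248793.
Overall total = μ·N = 40.4·248793 = 10051237.2.
Subtract the known strata: 18250·28.1 + 70142·43.3 + 59601·34.0 + 21388·34.4 = 6312154.8.
Remaining total for sector 1: 10051237.2 − 6312154.8 = 3739082.4.
Divide by its size: 3739082.4 / 79412 = 47.085... → 47.1.

47.1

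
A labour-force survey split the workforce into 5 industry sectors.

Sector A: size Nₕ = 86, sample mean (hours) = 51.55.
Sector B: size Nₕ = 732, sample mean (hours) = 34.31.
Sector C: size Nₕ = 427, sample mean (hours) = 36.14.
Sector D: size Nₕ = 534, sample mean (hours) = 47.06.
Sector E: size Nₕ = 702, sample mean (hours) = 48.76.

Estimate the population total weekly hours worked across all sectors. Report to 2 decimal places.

104339.56

Estimate total by summing Nₕ·x̄ₕ over strata.
86·51.55 + 732·34.31 + 427·36.14 + 534·47.06 + 702·48.76 = 4433.3 + 25114.92 + 15431.78 + 25130.04 + 34229.52 = 104339.56.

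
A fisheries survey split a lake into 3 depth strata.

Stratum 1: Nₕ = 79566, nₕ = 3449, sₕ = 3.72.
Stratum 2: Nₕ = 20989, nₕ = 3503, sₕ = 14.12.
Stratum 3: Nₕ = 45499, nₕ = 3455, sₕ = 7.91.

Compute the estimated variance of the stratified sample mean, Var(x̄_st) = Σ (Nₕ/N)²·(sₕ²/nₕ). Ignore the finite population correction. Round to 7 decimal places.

N = 146054; Wₕ = Nₕ/N.
stratum 1: (79566/146054)²·3.72²/3449 = 0.0011907506
stratum 2: (20989/146054)²·14.12²/3503 = 0.0011754004
stratum 3: (45499/146054)²·7.91²/3455 = 0.0017574449
Sum = 0.0041235959 → 0.0041236.

0.0041236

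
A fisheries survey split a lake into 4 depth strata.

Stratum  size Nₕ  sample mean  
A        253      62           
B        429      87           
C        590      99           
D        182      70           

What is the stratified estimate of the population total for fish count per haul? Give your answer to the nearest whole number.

124159

A: 253·62 = 15686
B: 429·87 = 37323
C: 590·99 = 58410
D: 182·70 = 12740
τ̂ = Σ Nₕx̄ₕ = 124159.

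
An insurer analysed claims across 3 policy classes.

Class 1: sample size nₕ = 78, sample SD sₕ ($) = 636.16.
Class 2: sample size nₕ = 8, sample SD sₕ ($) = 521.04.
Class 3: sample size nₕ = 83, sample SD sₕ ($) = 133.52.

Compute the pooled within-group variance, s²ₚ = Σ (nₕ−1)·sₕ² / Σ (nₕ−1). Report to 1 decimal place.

207976.5

1: (78−1)·636.16² = 77·404699.5456 = 31161865.0112
2: (8−1)·521.04² = 7·271482.6816 = 1900378.7712
3: (83−1)·133.52² = 82·17827.5904 = 1461862.4128
Numerator = 34524106.1952; denominator = Σ(nₕ−1) = 166.
s²ₚ = 34524106.1952/166 = 207976.543... → 207976.5.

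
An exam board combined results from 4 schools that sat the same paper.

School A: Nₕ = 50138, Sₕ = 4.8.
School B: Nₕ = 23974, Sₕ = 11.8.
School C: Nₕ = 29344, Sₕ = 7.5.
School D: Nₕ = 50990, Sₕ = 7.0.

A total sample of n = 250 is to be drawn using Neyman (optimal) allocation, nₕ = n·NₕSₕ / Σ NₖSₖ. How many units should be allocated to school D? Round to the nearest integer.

81

Σ NₕSₕ = 50138·4.8 + 23974·11.8 + 29344·7.5 + 50990·7.0 = 1100565.6.
Share for D: 356930/1100565.6 = 0.32432.
n_D = 250 × 0.32432 = 81.079... → 81.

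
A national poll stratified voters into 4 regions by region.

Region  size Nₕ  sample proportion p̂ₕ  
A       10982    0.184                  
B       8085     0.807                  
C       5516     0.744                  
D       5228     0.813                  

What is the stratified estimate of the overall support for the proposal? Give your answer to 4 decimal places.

0.5669

Wₕ = Nₕ/N with N = 29811: 0.3684, 0.2712, 0.1850, 0.1754.
p̂_st = 0.3684·0.184 + 0.2712·0.807 + 0.1850·0.744 + 0.1754·0.813 ≈ 0.566890... → 0.5669.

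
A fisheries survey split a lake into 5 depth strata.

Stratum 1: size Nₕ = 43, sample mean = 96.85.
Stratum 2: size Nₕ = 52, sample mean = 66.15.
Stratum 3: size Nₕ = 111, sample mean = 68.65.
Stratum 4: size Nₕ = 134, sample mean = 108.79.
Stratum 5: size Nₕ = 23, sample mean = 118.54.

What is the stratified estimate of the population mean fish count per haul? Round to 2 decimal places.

N = 43 + 52 + 111 + 134 + 23 = 363.
Overall mean = Σ (Nₕ/N)·x̄ₕ — weight by population share, not a simple average.
Σ Nₕx̄ₕ = 43·96.85 + 52·66.15 + 111·68.65 + 134·108.79 + 23·118.54 = 4164.55 + 3439.8 + 7620.15 + 14577.86 + 2726.42 = 32528.78.
Divide by N: 32528.78 / 363 = 89.6110... → 89.61.

89.61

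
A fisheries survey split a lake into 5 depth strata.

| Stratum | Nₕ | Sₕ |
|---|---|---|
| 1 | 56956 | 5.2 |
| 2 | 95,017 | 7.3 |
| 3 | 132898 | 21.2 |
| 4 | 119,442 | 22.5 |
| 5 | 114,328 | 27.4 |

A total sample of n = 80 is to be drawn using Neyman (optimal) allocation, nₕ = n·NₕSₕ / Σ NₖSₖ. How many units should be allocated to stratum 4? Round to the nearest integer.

22

Σ NₕSₕ = 56956·5.2 + 95017·7.3 + 132898·21.2 + 119442·22.5 + 114328·27.4 = 9627265.1.
Share for 4: 2687445/9627265.1 = 0.27915.
n_4 = 80 × 0.27915 = 22.332... → 22.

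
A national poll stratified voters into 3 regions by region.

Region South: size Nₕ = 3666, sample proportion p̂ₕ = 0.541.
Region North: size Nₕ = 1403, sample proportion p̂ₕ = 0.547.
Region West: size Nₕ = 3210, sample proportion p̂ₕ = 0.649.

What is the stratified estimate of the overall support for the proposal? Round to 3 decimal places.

Wₕ = Nₕ/N with N = 8279: 0.4428, 0.1695, 0.3877.
p̂_st = 0.4428·0.541 + 0.1695·0.547 + 0.3877·0.649 ≈ 0.58389... → 0.584.

0.584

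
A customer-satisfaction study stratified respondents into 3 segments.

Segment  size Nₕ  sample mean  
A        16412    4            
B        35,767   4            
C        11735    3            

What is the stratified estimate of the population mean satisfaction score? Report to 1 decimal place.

x̄_st = (Σ Nₕx̄ₕ) / (Σ Nₕ) = (16412·4 + 35767·4 + 11735·3) / 63914
= 243921 / 63914 = 3.816... → 3.8.

3.8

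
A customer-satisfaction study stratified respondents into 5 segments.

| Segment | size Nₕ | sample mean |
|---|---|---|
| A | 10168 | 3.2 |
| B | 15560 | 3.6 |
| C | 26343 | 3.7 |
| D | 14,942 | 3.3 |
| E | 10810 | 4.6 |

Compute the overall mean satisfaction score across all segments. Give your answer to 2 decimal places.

x̄_st = (Σ Nₕx̄ₕ) / (Σ Nₕ) = (10168·3.2 + 15560·3.6 + 26343·3.7 + 14942·3.3 + 10810·4.6) / 77823
= 285057.3 / 77823 = 3.6629... → 3.66.

3.66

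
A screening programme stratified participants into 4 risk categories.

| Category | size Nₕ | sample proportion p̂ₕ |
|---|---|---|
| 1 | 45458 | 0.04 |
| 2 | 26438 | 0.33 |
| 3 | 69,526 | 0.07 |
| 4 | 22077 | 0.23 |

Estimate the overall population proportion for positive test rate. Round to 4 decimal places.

N = 45458 + 26438 + 69526 + 22077 = 163499.
Overall proportion = Σ (Nₕ/N)·p̂ₕ.
Σ Nₕp̂ₕ = 1818.32 + 8724.54 + 4866.82 + 5077.71 = 20487.39.
20487.39 / 163499 = 0.125306... → 0.1253.

0.1253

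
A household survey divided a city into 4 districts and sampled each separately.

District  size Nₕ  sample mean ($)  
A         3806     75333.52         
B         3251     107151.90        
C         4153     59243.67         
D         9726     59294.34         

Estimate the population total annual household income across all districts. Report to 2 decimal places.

1457805916.37

A: 3806·75333.52 = 286719377.12
B: 3251·107151.90 = 348350826.9
C: 4153·59243.67 = 246038961.51
D: 9726·59294.34 = 576696750.84
τ̂ = Σ Nₕx̄ₕ = 1457805916.37.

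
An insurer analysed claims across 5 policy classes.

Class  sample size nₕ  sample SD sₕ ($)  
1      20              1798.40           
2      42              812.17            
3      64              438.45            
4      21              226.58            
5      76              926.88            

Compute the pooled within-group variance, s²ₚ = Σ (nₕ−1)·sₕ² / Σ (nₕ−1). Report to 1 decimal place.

761769.8

1: (20−1)·1798.40² = 19·3234242.56 = 61450608.64
2: (42−1)·812.17² = 41·659620.1089 = 27044424.4649
3: (64−1)·438.45² = 63·192238.4025 = 12111019.3575
4: (21−1)·226.58² = 20·51338.4964 = 1026769.928
5: (76−1)·926.88² = 75·859106.5344 = 64432990.08
Numerator = 166065812.4704; denominator = Σ(nₕ−1) = 218.
s²ₚ = 166065812.4704/218 = 761769.782... → 761769.8.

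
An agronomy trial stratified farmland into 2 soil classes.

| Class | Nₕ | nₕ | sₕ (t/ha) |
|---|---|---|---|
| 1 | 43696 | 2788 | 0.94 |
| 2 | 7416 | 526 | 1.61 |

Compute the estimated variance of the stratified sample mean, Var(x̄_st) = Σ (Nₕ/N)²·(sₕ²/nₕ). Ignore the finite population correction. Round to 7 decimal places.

N = 51112; Wₕ = Nₕ/N.
class 1: (43696/51112)²·0.94²/2788 = 0.0002316331
class 2: (7416/51112)²·1.61²/526 = 0.0001037432
Sum = 0.0003353763 → 0.0003354.

0.0003354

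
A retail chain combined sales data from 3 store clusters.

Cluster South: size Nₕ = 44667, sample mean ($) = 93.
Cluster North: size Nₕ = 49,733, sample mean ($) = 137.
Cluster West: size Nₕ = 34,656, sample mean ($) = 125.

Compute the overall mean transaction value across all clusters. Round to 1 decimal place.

N = 44667 + 49733 + 34656 = 129056.
The stratified mean weights each stratum mean by its population share Nₕ/N.
Σ Nₕx̄ₕ = 44667·93 + 49733·137 + 34656·125 = 4154031 + 6813421 + 4332000 = 15299452.
Divide by N: 15299452 / 129056 = 118.549... → 118.5.

118.5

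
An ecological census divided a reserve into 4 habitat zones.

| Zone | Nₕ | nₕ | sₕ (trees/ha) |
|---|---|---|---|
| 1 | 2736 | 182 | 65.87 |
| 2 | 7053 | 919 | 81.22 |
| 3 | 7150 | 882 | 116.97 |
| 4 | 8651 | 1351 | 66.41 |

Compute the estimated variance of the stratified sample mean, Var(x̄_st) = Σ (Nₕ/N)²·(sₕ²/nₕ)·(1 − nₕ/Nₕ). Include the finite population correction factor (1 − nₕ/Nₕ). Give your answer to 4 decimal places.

2.1051

N = 25590; Wₕ = Nₕ/N.
zone 1: (2736/25590)²·65.87²/182·(1 − 182/2736) = 0.2543902
zone 2: (7053/25590)²·81.22²/919·(1 − 919/7053) = 0.4742284
zone 3: (7150/25590)²·116.97²/882·(1 − 882/7150) = 1.0616341
zone 4: (8651/25590)²·66.41²/1351·(1 − 1351/8651) = 0.3148185
Sum = 2.1050711 → 2.1051.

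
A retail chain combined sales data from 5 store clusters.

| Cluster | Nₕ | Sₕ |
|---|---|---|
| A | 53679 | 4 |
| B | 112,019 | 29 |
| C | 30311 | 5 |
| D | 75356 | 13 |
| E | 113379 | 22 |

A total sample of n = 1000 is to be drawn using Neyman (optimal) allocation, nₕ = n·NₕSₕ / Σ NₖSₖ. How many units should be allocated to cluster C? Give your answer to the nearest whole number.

21

A: NₕSₕ = 53679·4 = 214716
B: NₕSₕ = 112019·29 = 3248551
C: NₕSₕ = 30311·5 = 151555
D: NₕSₕ = 75356·13 = 979628
E: NₕSₕ = 113379·22 = 2494338
Σ NₕSₕ = 7088788.
n_C = 1000·151555/7088788 = 21.380... → 21.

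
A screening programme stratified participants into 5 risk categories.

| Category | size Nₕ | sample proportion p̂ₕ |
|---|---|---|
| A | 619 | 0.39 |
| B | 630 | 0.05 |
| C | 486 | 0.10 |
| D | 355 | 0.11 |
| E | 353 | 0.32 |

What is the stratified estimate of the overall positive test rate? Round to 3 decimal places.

N = 619 + 630 + 486 + 355 + 353 = 2443.
Overall proportion = Σ (Nₕ/N)·p̂ₕ.
Σ Nₕp̂ₕ = 241.41 + 31.5 + 48.6 + 39.05 + 112.96 = 473.52.
473.52 / 2443 = 0.19383... → 0.194.

0.194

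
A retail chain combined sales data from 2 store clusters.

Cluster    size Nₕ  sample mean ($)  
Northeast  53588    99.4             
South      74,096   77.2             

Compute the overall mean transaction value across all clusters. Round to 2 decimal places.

86.52

N = 53588 + 74096 = 127684.
Overall mean = Σ (Nₕ/N)·x̄ₕ — weight by population share, not a simple average.
Σ Nₕx̄ₕ = 53588·99.4 + 74096·77.2 = 5326647.2 + 5720211.2 = 11046858.4.
Divide by N: 11046858.4 / 127684 = 86.5172... → 86.52.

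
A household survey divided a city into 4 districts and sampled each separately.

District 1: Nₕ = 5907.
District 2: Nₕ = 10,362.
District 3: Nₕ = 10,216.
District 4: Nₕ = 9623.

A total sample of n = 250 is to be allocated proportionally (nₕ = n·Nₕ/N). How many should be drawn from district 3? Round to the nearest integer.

71

Share of district 3 = 10216/36108 = 0.28293.
Allocate 250 × 0.28293 = 70.732... → 71.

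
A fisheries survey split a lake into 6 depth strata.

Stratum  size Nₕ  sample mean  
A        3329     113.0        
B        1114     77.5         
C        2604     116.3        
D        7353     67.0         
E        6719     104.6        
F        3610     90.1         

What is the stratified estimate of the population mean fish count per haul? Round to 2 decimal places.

N = 3329 + 1114 + 2604 + 7353 + 6719 + 3610 = 24729.
Overall mean = Σ (Nₕ/N)·x̄ₕ — weight by population share, not a simple average.
Σ Nₕx̄ₕ = 3329·113.0 + 1114·77.5 + 2604·116.3 + 7353·67.0 + 6719·104.6 + 3610·90.1 = 376177 + 86335 + 302845.2 + 492651 + 702807.4 + 325261 = 2286076.6.
Divide by N: 2286076.6 / 24729 = 92.4452... → 92.45.

92.45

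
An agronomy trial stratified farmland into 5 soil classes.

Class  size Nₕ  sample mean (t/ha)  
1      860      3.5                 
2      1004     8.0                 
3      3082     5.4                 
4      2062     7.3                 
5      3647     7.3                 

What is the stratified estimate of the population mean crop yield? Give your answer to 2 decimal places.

x̄_st = (Σ Nₕx̄ₕ) / (Σ Nₕ) = (860·3.5 + 1004·8.0 + 3082·5.4 + 2062·7.3 + 3647·7.3) / 10655
= 69360.5 / 10655 = 6.5097... → 6.51.

6.51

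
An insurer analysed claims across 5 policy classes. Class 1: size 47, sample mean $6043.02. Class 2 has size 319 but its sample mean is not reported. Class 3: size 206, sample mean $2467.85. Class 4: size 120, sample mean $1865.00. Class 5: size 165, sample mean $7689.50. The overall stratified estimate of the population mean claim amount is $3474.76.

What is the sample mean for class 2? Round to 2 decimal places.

Σ Nₕx̄ₕ = N·μ, so 319·x̄_2 = 857·3474.76 − (47·6043.02 + 206·2467.85 + 120·1865.00 + 165·7689.50).
= 2977869.32 − 2284966.54 = 692902.78.
x̄_2 = 692902.78 / 319 = 2172.1090... → 2172.11.

2172.11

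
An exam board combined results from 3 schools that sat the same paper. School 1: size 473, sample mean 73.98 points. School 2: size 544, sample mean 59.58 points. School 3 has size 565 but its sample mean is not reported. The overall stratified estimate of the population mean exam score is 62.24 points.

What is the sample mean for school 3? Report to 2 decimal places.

54.97

Σ Nₕx̄ₕ = N·μ, so 565·x̄_3 = 1582·62.24 − (473·73.98 + 544·59.58).
= 98463.68 − 67404.06 = 31059.62.
x̄_3 = 31059.62 / 565 = 54.9728... → 54.97.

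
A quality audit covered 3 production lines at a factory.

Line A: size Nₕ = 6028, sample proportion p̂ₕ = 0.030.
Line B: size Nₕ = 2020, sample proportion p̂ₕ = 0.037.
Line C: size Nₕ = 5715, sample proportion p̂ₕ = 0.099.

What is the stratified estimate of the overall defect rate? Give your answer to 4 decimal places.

Wₕ = Nₕ/N with N = 13763: 0.4380, 0.1468, 0.4152.
p̂_st = 0.4380·0.030 + 0.1468·0.037 + 0.4152·0.099 ≈ 0.059679... → 0.0597.

0.0597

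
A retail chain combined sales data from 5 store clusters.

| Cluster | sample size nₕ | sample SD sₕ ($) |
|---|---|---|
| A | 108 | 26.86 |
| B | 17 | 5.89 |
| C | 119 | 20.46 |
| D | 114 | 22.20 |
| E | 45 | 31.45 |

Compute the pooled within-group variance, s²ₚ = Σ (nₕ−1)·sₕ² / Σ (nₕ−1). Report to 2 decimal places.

A: (108−1)·26.86² = 107·721.4596 = 77196.1772
B: (17−1)·5.89² = 16·34.6921 = 555.0736
C: (119−1)·20.46² = 118·418.6116 = 49396.1688
D: (114−1)·22.20² = 113·492.84 = 55690.92
E: (45−1)·31.45² = 44·989.1025 = 43520.51
Numerator = 226358.8496; denominator = Σ(nₕ−1) = 398.
s²ₚ = 226358.8496/398 = 568.7408... → 568.74.

568.74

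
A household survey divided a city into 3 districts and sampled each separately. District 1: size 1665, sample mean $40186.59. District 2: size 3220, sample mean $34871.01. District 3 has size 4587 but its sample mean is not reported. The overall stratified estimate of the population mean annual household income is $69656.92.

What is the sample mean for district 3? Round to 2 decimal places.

Σ Nₕx̄ₕ = N·μ, so 4587·x̄_3 = 9472·69656.92 − (1665·40186.59 + 3220·34871.01).
= 659790346.24 − 179195324.55 = 480595021.69.
x̄_3 = 480595021.69 / 4587 = 104773.2770... → 104773.28.

104773.28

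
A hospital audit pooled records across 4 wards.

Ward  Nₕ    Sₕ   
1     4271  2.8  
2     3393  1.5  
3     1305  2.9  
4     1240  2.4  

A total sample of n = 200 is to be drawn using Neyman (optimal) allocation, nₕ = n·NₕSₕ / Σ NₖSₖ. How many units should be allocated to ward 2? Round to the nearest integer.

43

1: NₕSₕ = 4271·2.8 = 11958.8
2: NₕSₕ = 3393·1.5 = 5089.5
3: NₕSₕ = 1305·2.9 = 3784.5
4: NₕSₕ = 1240·2.4 = 2976
Σ NₕSₕ = 23808.8.
n_2 = 200·5089.5/23808.8 = 42.753... → 43.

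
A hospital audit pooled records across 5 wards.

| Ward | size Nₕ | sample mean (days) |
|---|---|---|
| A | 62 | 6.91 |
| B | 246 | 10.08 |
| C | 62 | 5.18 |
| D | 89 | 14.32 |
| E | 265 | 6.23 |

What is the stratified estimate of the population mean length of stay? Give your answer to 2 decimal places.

8.50

x̄_st = (Σ Nₕx̄ₕ) / (Σ Nₕ) = (62·6.91 + 246·10.08 + 62·5.18 + 89·14.32 + 265·6.23) / 724
= 6154.69 / 724 = 8.5010... → 8.50.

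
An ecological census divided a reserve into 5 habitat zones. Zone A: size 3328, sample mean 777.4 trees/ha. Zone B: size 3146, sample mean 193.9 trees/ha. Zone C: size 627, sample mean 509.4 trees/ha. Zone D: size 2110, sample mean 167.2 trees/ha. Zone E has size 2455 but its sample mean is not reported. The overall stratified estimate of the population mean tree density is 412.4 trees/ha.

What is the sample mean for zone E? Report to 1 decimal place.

383.6

N = 3328 + 3146 + 627 + 2110 + 2455 = 11666.
Overall total = μ·N = 412.4·11666 = 4811058.4.
Subtract the known strata: 3328·777.4 + 3146·193.9 + 627·509.4 + 2110·167.2 = 3869382.4.
Remaining total for zone E: 4811058.4 − 3869382.4 = 941676.
Divide by its size: 941676 / 2455 = 383.575... → 383.6.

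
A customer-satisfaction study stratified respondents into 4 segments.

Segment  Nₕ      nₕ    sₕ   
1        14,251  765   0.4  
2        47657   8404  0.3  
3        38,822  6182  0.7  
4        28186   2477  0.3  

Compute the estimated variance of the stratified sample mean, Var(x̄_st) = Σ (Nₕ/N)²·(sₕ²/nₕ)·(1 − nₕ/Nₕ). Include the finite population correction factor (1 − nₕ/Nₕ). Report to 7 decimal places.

N = 128916. Term for each stratum: Wₕ²sₕ²/nₕ·(1−nₕ/Nₕ).
Var(x̄_st) = 0.0000024187 + 0.0000012054 + 0.0000060434 + 0.0000015842 = 0.0000112517 → 0.0000113.

0.0000113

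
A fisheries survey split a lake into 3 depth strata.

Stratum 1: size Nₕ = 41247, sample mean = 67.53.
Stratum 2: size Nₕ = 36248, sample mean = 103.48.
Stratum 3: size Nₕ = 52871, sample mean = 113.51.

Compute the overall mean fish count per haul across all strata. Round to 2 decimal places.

x̄_st = (Σ Nₕx̄ₕ) / (Σ Nₕ) = (41247·67.53 + 36248·103.48 + 52871·113.51) / 130366
= 12537740.16 / 130366 = 96.1734... → 96.17.

96.17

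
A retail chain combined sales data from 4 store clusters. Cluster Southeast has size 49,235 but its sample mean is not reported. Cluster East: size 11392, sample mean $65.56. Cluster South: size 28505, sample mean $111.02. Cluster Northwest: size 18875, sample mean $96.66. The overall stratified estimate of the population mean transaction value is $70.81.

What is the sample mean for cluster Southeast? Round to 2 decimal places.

38.83

N = 49235 + 11392 + 28505 + 18875 = 108007.
Overall total = μ·N = 70.81·108007 = 7647975.67.
Subtract the known strata: 11392·65.56 + 28505·111.02 + 18875·96.66 = 5735942.12.
Remaining total for cluster Southeast: 7647975.67 − 5735942.12 = 1912033.55.
Divide by its size: 1912033.55 / 49235 = 38.8348... → 38.83.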